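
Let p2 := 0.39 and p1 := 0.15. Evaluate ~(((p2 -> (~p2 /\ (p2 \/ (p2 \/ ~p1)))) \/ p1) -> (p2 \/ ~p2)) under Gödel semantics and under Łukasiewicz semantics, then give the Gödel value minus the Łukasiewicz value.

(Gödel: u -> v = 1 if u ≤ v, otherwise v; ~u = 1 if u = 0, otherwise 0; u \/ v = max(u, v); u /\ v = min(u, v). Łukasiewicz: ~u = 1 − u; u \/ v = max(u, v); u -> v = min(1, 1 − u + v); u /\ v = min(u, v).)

Gödel evaluation:
  ~p2: Gödel ¬ of 0.39 = 0 (operand ≠ 0)
  ~p1: Gödel ¬ of 0.15 = 0 (operand ≠ 0)
  (p2 \/ ~p1) = max(0.39, 0) = 0.39
  (p2 \/ (p2 \/ ~p1)) = max(0.39, 0.39) = 0.39
  (~p2 /\ (p2 \/ (p2 \/ ~p1))) = min(0, 0.39) = 0
  (p2 -> (~p2 /\ (p2 \/ (p2 \/ ~p1)))): 0.39 > 0, so result = 0
  ((p2 -> (~p2 /\ (p2 \/ (p2 \/ ~p1)))) \/ p1) = max(0, 0.15) = 0.15
  ~p2: Gödel ¬ of 0.39 = 0 (operand ≠ 0)
  (p2 \/ ~p2) = max(0.39, 0) = 0.39
  (((p2 -> (~p2 /\ (p2 \/ (p2 \/ ~p1)))) \/ p1) -> (p2 \/ ~p2)): 0.15 ≤ 0.39, so result = 1
  ~(((p2 -> (~p2 /\ (p2 \/ (p2 \/ ~p1)))) \/ p1) -> (p2 \/ ~p2)): Gödel ¬ of 1 = 0 (operand ≠ 0)
  Gödel value = 0
Łukasiewicz evaluation:
  ~p2: Łukasiewicz ¬ gives 1 − 0.39 = 0.61
  ~p1: Łukasiewicz ¬ gives 1 − 0.15 = 0.85
  (p2 \/ ~p1) = max(0.39, 0.85) = 0.85
  (p2 \/ (p2 \/ ~p1)) = max(0.39, 0.85) = 0.85
  (~p2 /\ (p2 \/ (p2 \/ ~p1))) = min(0.61, 0.85) = 0.61
  (p2 -> (~p2 /\ (p2 \/ (p2 \/ ~p1)))): min(1, 1 − 0.39 + 0.61) = 1
  ((p2 -> (~p2 /\ (p2 \/ (p2 \/ ~p1)))) \/ p1) = max(1, 0.15) = 1
  ~p2: Łukasiewicz ¬ gives 1 − 0.39 = 0.61
  (p2 \/ ~p2) = max(0.39, 0.61) = 0.61
  (((p2 -> (~p2 /\ (p2 \/ (p2 \/ ~p1)))) \/ p1) -> (p2 \/ ~p2)): min(1, 1 − 1 + 0.61) = 0.61
  ~(((p2 -> (~p2 /\ (p2 \/ (p2 \/ ~p1)))) \/ p1) -> (p2 \/ ~p2)): Łukasiewicz ¬ gives 1 − 0.61 = 0.39
  Łukasiewicz value = 0.39
Difference: 0 − 0.39 = -0.39

-0.39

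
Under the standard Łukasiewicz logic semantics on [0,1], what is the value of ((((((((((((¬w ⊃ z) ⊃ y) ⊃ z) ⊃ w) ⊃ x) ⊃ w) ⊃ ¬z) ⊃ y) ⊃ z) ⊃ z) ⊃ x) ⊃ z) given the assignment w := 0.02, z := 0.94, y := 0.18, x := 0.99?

0.94

¬w: Łukasiewicz ¬ gives 1 − 0.02 = 0.98
(¬w ⊃ z): min(1, 1 − 0.98 + 0.94) = 0.96
((¬w ⊃ z) ⊃ y): min(1, 1 − 0.96 + 0.18) = 0.22
(((¬w ⊃ z) ⊃ y) ⊃ z): min(1, 1 − 0.22 + 0.94) = 1
((((¬w ⊃ z) ⊃ y) ⊃ z) ⊃ w): min(1, 1 − 1 + 0.02) = 0.02
(((((¬w ⊃ z) ⊃ y) ⊃ z) ⊃ w) ⊃ x): min(1, 1 − 0.02 + 0.99) = 1
((((((¬w ⊃ z) ⊃ y) ⊃ z) ⊃ w) ⊃ x) ⊃ w): min(1, 1 − 1 + 0.02) = 0.02
¬z: Łukasiewicz ¬ gives 1 − 0.94 = 0.06
(((((((¬w ⊃ z) ⊃ y) ⊃ z) ⊃ w) ⊃ x) ⊃ w) ⊃ ¬z): min(1, 1 − 0.02 + 0.06) = 1
((((((((¬w ⊃ z) ⊃ y) ⊃ z) ⊃ w) ⊃ x) ⊃ w) ⊃ ¬z) ⊃ y): min(1, 1 − 1 + 0.18) = 0.18
(((((((((¬w ⊃ z) ⊃ y) ⊃ z) ⊃ w) ⊃ x) ⊃ w) ⊃ ¬z) ⊃ y) ⊃ z): min(1, 1 − 0.18 + 0.94) = 1
((((((((((¬w ⊃ z) ⊃ y) ⊃ z) ⊃ w) ⊃ x) ⊃ w) ⊃ ¬z) ⊃ y) ⊃ z) ⊃ z): min(1, 1 − 1 + 0.94) = 0.94
(((((((((((¬w ⊃ z) ⊃ y) ⊃ z) ⊃ w) ⊃ x) ⊃ w) ⊃ ¬z) ⊃ y) ⊃ z) ⊃ z) ⊃ x): min(1, 1 − 0.94 + 0.99) = 1
((((((((((((¬w ⊃ z) ⊃ y) ⊃ z) ⊃ w) ⊃ x) ⊃ w) ⊃ ¬z) ⊃ y) ⊃ z) ⊃ z) ⊃ x) ⊃ z): min(1, 1 − 1 + 0.94) = 0.94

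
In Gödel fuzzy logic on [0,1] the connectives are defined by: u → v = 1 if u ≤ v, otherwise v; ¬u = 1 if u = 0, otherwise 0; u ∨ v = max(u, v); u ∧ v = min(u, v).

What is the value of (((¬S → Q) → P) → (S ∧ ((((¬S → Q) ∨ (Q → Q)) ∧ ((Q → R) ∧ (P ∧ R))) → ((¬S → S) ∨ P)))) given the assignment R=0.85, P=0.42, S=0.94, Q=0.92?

1.00

¬S: Gödel ¬ of 0.94 = 0 (operand ≠ 0)
(¬S → Q): 0 ≤ 0.92, so result = 1
((¬S → Q) → P): 1 > 0.42, so result = 0.42
¬S: Gödel ¬ of 0.94 = 0 (operand ≠ 0)
(¬S → Q): 0 ≤ 0.92, so result = 1
(Q → Q): 0.92 ≤ 0.92, so result = 1
((¬S → Q) ∨ (Q → Q)) = max(1, 1) = 1
(Q → R): 0.92 > 0.85, so result = 0.85
(P ∧ R) = min(0.42, 0.85) = 0.42
((Q → R) ∧ (P ∧ R)) = min(0.85, 0.42) = 0.42
(((¬S → Q) ∨ (Q → Q)) ∧ ((Q → R) ∧ (P ∧ R))) = min(1, 0.42) = 0.42
¬S: Gödel ¬ of 0.94 = 0 (operand ≠ 0)
(¬S → S): 0 ≤ 0.94, so result = 1
((¬S → S) ∨ P) = max(1, 0.42) = 1
((((¬S → Q) ∨ (Q → Q)) ∧ ((Q → R) ∧ (P ∧ R))) → ((¬S → S) ∨ P)): 0.42 ≤ 1, so result = 1
(S ∧ ((((¬S → Q) ∨ (Q → Q)) ∧ ((Q → R) ∧ (P ∧ R))) → ((¬S → S) ∨ P))) = min(0.94, 1) = 0.94
(((¬S → Q) → P) → (S ∧ ((((¬S → Q) ∨ (Q → Q)) ∧ ((Q → R) ∧ (P ∧ R))) → ((¬S → S) ∨ P)))): 0.42 ≤ 0.94, so result = 1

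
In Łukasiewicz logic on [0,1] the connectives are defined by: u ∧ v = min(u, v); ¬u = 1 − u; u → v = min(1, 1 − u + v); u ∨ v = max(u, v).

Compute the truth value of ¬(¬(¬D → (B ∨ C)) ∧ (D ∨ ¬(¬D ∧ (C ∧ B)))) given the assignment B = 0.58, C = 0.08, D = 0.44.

1.00

¬D: Łukasiewicz ¬ gives 1 − 0.44 = 0.56
(B ∨ C) = max(0.58, 0.08) = 0.58
(¬D → (B ∨ C)): min(1, 1 − 0.56 + 0.58) = 1
¬(¬D → (B ∨ C)): Łukasiewicz ¬ gives 1 − 1 = 0
¬D: Łukasiewicz ¬ gives 1 − 0.44 = 0.56
(C ∧ B) = min(0.08, 0.58) = 0.08
(¬D ∧ (C ∧ B)) = min(0.56, 0.08) = 0.08
¬(¬D ∧ (C ∧ B)): Łukasiewicz ¬ gives 1 − 0.08 = 0.92
(D ∨ ¬(¬D ∧ (C ∧ B))) = max(0.44, 0.92) = 0.92
(¬(¬D → (B ∨ C)) ∧ (D ∨ ¬(¬D ∧ (C ∧ B)))) = min(0, 0.92) = 0
¬(¬(¬D → (B ∨ C)) ∧ (D ∨ ¬(¬D ∧ (C ∧ B)))): Łukasiewicz ¬ gives 1 − 0 = 1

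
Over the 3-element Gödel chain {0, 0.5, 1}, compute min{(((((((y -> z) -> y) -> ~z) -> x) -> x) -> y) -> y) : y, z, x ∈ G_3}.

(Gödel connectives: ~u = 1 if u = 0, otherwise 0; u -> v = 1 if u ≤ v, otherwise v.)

0.50

The minimum is attained at y = 0.5, z = 0.5, x = 0:
  (y -> z): 0.5 ≤ 0.5, so result = 1
  ((y -> z) -> y): 1 > 0.5, so result = 0.5
  ~z: Gödel ¬ of 0.5 = 0 (operand ≠ 0)
  (((y -> z) -> y) -> ~z): 0.5 > 0, so result = 0
  ((((y -> z) -> y) -> ~z) -> x): 0 ≤ 0, so result = 1
  (((((y -> z) -> y) -> ~z) -> x) -> x): 1 > 0, so result = 0
  ((((((y -> z) -> y) -> ~z) -> x) -> x) -> y): 0 ≤ 0.5, so result = 1
  (((((((y -> z) -> y) -> ~z) -> x) -> x) -> y) -> y): 1 > 0.5, so result = 0.5
Checking all 27 assignments confirms none give a value below 0.50.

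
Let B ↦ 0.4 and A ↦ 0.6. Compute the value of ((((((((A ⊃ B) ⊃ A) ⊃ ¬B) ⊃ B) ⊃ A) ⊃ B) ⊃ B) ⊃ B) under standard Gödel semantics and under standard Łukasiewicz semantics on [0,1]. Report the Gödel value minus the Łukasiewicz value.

Gödel evaluation:
  (A ⊃ B): 0.6 > 0.4, so result = 0.4
  ((A ⊃ B) ⊃ A): 0.4 ≤ 0.6, so result = 1
  ¬B: Gödel ¬ of 0.4 = 0 (operand ≠ 0)
  (((A ⊃ B) ⊃ A) ⊃ ¬B): 1 > 0, so result = 0
  ((((A ⊃ B) ⊃ A) ⊃ ¬B) ⊃ B): 0 ≤ 0.4, so result = 1
  (((((A ⊃ B) ⊃ A) ⊃ ¬B) ⊃ B) ⊃ A): 1 > 0.6, so result = 0.6
  ((((((A ⊃ B) ⊃ A) ⊃ ¬B) ⊃ B) ⊃ A) ⊃ B): 0.6 > 0.4, so result = 0.4
  (((((((A ⊃ B) ⊃ A) ⊃ ¬B) ⊃ B) ⊃ A) ⊃ B) ⊃ B): 0.4 ≤ 0.4, so result = 1
  ((((((((A ⊃ B) ⊃ A) ⊃ ¬B) ⊃ B) ⊃ A) ⊃ B) ⊃ B) ⊃ B): 1 > 0.4, so result = 0.4
  Gödel value = 0.4
Łukasiewicz evaluation:
  (A ⊃ B): min(1, 1 − 0.6 + 0.4) = 0.8
  ((A ⊃ B) ⊃ A): min(1, 1 − 0.8 + 0.6) = 0.8
  ¬B: Łukasiewicz ¬ gives 1 − 0.4 = 0.6
  (((A ⊃ B) ⊃ A) ⊃ ¬B): min(1, 1 − 0.8 + 0.6) = 0.8
  ((((A ⊃ B) ⊃ A) ⊃ ¬B) ⊃ B): min(1, 1 − 0.8 + 0.4) = 0.6
  (((((A ⊃ B) ⊃ A) ⊃ ¬B) ⊃ B) ⊃ A): min(1, 1 − 0.6 + 0.6) = 1
  ((((((A ⊃ B) ⊃ A) ⊃ ¬B) ⊃ B) ⊃ A) ⊃ B): min(1, 1 − 1 + 0.4) = 0.4
  (((((((A ⊃ B) ⊃ A) ⊃ ¬B) ⊃ B) ⊃ A) ⊃ B) ⊃ B): min(1, 1 − 0.4 + 0.4) = 1
  ((((((((A ⊃ B) ⊃ A) ⊃ ¬B) ⊃ B) ⊃ A) ⊃ B) ⊃ B) ⊃ B): min(1, 1 − 1 + 0.4) = 0.4
  Łukasiewicz value = 0.4
Difference: 0.4 − 0.4 = 0.00

0.00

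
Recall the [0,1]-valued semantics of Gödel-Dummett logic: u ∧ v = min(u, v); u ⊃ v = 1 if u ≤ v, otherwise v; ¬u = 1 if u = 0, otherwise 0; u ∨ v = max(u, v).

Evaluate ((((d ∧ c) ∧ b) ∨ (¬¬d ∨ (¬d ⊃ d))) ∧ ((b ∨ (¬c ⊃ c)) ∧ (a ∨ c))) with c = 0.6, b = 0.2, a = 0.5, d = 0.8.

(d ∧ c) = min(0.8, 0.6) = 0.6
((d ∧ c) ∧ b) = min(0.6, 0.2) = 0.2
¬d: Gödel ¬ of 0.8 = 0 (operand ≠ 0)
¬¬d: Gödel ¬ of 0 = 1 (operand is 0)
¬d: Gödel ¬ of 0.8 = 0 (operand ≠ 0)
(¬d ⊃ d): 0 ≤ 0.8, so result = 1
(¬¬d ∨ (¬d ⊃ d)) = max(1, 1) = 1
(((d ∧ c) ∧ b) ∨ (¬¬d ∨ (¬d ⊃ d))) = max(0.2, 1) = 1
¬c: Gödel ¬ of 0.6 = 0 (operand ≠ 0)
(¬c ⊃ c): 0 ≤ 0.6, so result = 1
(b ∨ (¬c ⊃ c)) = max(0.2, 1) = 1
(a ∨ c) = max(0.5, 0.6) = 0.6
((b ∨ (¬c ⊃ c)) ∧ (a ∨ c)) = min(1, 0.6) = 0.6
((((d ∧ c) ∧ b) ∨ (¬¬d ∨ (¬d ⊃ d))) ∧ ((b ∨ (¬c ⊃ c)) ∧ (a ∨ c))) = min(1, 0.6) = 0.6

0.60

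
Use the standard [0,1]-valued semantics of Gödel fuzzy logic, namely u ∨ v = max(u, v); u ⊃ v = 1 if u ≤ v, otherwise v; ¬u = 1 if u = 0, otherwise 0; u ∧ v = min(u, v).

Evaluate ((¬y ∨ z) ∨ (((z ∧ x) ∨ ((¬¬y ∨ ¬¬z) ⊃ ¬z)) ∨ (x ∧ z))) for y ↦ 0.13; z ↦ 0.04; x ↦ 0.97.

¬y: Gödel ¬ of 0.13 = 0 (operand ≠ 0)
(¬y ∨ z) = max(0, 0.04) = 0.04
(z ∧ x) = min(0.04, 0.97) = 0.04
¬y: Gödel ¬ of 0.13 = 0 (operand ≠ 0)
¬¬y: Gödel ¬ of 0 = 1 (operand is 0)
¬z: Gödel ¬ of 0.04 = 0 (operand ≠ 0)
¬¬z: Gödel ¬ of 0 = 1 (operand is 0)
(¬¬y ∨ ¬¬z) = max(1, 1) = 1
¬z: Gödel ¬ of 0.04 = 0 (operand ≠ 0)
((¬¬y ∨ ¬¬z) ⊃ ¬z): 1 > 0, so result = 0
((z ∧ x) ∨ ((¬¬y ∨ ¬¬z) ⊃ ¬z)) = max(0.04, 0) = 0.04
(x ∧ z) = min(0.97, 0.04) = 0.04
(((z ∧ x) ∨ ((¬¬y ∨ ¬¬z) ⊃ ¬z)) ∨ (x ∧ z)) = max(0.04, 0.04) = 0.04
((¬y ∨ z) ∨ (((z ∧ x) ∨ ((¬¬y ∨ ¬¬z) ⊃ ¬z)) ∨ (x ∧ z))) = max(0.04, 0.04) = 0.04

0.04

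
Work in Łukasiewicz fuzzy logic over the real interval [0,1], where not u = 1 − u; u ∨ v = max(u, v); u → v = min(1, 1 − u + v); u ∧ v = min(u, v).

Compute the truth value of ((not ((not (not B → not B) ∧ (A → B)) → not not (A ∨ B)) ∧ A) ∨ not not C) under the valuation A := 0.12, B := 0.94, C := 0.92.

not B: Łukasiewicz ¬ gives 1 − 0.94 = 0.06
not B: Łukasiewicz ¬ gives 1 − 0.94 = 0.06
(not B → not B): min(1, 1 − 0.06 + 0.06) = 1
not (not B → not B): Łukasiewicz ¬ gives 1 − 1 = 0
(A → B): min(1, 1 − 0.12 + 0.94) = 1
(not (not B → not B) ∧ (A → B)) = min(0, 1) = 0
(A ∨ B) = max(0.12, 0.94) = 0.94
not (A ∨ B): Łukasiewicz ¬ gives 1 − 0.94 = 0.06
not not (A ∨ B): Łukasiewicz ¬ gives 1 − 0.06 = 0.94
((not (not B → not B) ∧ (A → B)) → not not (A ∨ B)): min(1, 1 − 0 + 0.94) = 1
not ((not (not B → not B) ∧ (A → B)) → not not (A ∨ B)): Łukasiewicz ¬ gives 1 − 1 = 0
(not ((not (not B → not B) ∧ (A → B)) → not not (A ∨ B)) ∧ A) = min(0, 0.12) = 0
not C: Łukasiewicz ¬ gives 1 − 0.92 = 0.08
not not C: Łukasiewicz ¬ gives 1 − 0.08 = 0.92
((not ((not (not B → not B) ∧ (A → B)) → not not (A ∨ B)) ∧ A) ∨ not not C) = max(0, 0.92) = 0.92

0.92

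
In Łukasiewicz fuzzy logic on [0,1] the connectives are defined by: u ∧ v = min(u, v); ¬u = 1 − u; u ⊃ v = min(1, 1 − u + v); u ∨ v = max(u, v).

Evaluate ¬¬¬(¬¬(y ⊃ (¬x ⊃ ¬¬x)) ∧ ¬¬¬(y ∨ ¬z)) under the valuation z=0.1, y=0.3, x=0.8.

¬x: Łukasiewicz ¬ gives 1 − 0.8 = 0.2
¬x: Łukasiewicz ¬ gives 1 − 0.8 = 0.2
¬¬x: Łukasiewicz ¬ gives 1 − 0.2 = 0.8
(¬x ⊃ ¬¬x): min(1, 1 − 0.2 + 0.8) = 1
(y ⊃ (¬x ⊃ ¬¬x)): min(1, 1 − 0.3 + 1) = 1
¬(y ⊃ (¬x ⊃ ¬¬x)): Łukasiewicz ¬ gives 1 − 1 = 0
¬¬(y ⊃ (¬x ⊃ ¬¬x)): Łukasiewicz ¬ gives 1 − 0 = 1
¬z: Łukasiewicz ¬ gives 1 − 0.1 = 0.9
(y ∨ ¬z) = max(0.3, 0.9) = 0.9
¬(y ∨ ¬z): Łukasiewicz ¬ gives 1 − 0.9 = 0.1
¬¬(y ∨ ¬z): Łukasiewicz ¬ gives 1 − 0.1 = 0.9
¬¬¬(y ∨ ¬z): Łukasiewicz ¬ gives 1 − 0.9 = 0.1
(¬¬(y ⊃ (¬x ⊃ ¬¬x)) ∧ ¬¬¬(y ∨ ¬z)) = min(1, 0.1) = 0.1
¬(¬¬(y ⊃ (¬x ⊃ ¬¬x)) ∧ ¬¬¬(y ∨ ¬z)): Łukasiewicz ¬ gives 1 − 0.1 = 0.9
¬¬(¬¬(y ⊃ (¬x ⊃ ¬¬x)) ∧ ¬¬¬(y ∨ ¬z)): Łukasiewicz ¬ gives 1 − 0.9 = 0.1
¬¬¬(¬¬(y ⊃ (¬x ⊃ ¬¬x)) ∧ ¬¬¬(y ∨ ¬z)): Łukasiewicz ¬ gives 1 − 0.1 = 0.9

0.90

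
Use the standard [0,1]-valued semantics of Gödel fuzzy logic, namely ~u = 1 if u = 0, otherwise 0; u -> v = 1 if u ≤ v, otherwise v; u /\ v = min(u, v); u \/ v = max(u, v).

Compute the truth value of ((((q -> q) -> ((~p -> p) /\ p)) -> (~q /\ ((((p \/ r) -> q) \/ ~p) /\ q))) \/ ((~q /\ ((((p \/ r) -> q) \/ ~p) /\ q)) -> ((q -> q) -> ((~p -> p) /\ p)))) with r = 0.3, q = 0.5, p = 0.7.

1.00

(q -> q): 0.5 ≤ 0.5, so result = 1
~p: Gödel ¬ of 0.7 = 0 (operand ≠ 0)
(~p -> p): 0 ≤ 0.7, so result = 1
((~p -> p) /\ p) = min(1, 0.7) = 0.7
((q -> q) -> ((~p -> p) /\ p)): 1 > 0.7, so result = 0.7
~q: Gödel ¬ of 0.5 = 0 (operand ≠ 0)
(p \/ r) = max(0.7, 0.3) = 0.7
((p \/ r) -> q): 0.7 > 0.5, so result = 0.5
~p: Gödel ¬ of 0.7 = 0 (operand ≠ 0)
(((p \/ r) -> q) \/ ~p) = max(0.5, 0) = 0.5
((((p \/ r) -> q) \/ ~p) /\ q) = min(0.5, 0.5) = 0.5
(~q /\ ((((p \/ r) -> q) \/ ~p) /\ q)) = min(0, 0.5) = 0
(((q -> q) -> ((~p -> p) /\ p)) -> (~q /\ ((((p \/ r) -> q) \/ ~p) /\ q))): 0.7 > 0, so result = 0
~q: Gödel ¬ of 0.5 = 0 (operand ≠ 0)
(p \/ r) = max(0.7, 0.3) = 0.7
((p \/ r) -> q): 0.7 > 0.5, so result = 0.5
~p: Gödel ¬ of 0.7 = 0 (operand ≠ 0)
(((p \/ r) -> q) \/ ~p) = max(0.5, 0) = 0.5
((((p \/ r) -> q) \/ ~p) /\ q) = min(0.5, 0.5) = 0.5
(~q /\ ((((p \/ r) -> q) \/ ~p) /\ q)) = min(0, 0.5) = 0
(q -> q): 0.5 ≤ 0.5, so result = 1
~p: Gödel ¬ of 0.7 = 0 (operand ≠ 0)
(~p -> p): 0 ≤ 0.7, so result = 1
((~p -> p) /\ p) = min(1, 0.7) = 0.7
((q -> q) -> ((~p -> p) /\ p)): 1 > 0.7, so result = 0.7
((~q /\ ((((p \/ r) -> q) \/ ~p) /\ q)) -> ((q -> q) -> ((~p -> p) /\ p))): 0 ≤ 0.7, so result = 1
((((q -> q) -> ((~p -> p) /\ p)) -> (~q /\ ((((p \/ r) -> q) \/ ~p) /\ q))) \/ ((~q /\ ((((p \/ r) -> q) \/ ~p) /\ q)) -> ((q -> q) -> ((~p -> p) /\ p)))) = max(0, 1) = 1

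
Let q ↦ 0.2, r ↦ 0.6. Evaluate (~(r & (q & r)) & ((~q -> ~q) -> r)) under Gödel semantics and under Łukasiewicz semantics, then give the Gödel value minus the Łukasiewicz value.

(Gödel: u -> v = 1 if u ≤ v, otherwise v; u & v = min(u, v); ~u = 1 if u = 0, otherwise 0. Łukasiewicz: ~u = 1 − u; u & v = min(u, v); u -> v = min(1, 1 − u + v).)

-0.60

Gödel evaluation:
  (q & r) = min(0.2, 0.6) = 0.2
  (r & (q & r)) = min(0.6, 0.2) = 0.2
  ~(r & (q & r)): Gödel ¬ of 0.2 = 0 (operand ≠ 0)
  ~q: Gödel ¬ of 0.2 = 0 (operand ≠ 0)
  ~q: Gödel ¬ of 0.2 = 0 (operand ≠ 0)
  (~q -> ~q): 0 ≤ 0, so result = 1
  ((~q -> ~q) -> r): 1 > 0.6, so result = 0.6
  (~(r & (q & r)) & ((~q -> ~q) -> r)) = min(0, 0.6) = 0
  Gödel value = 0
Łukasiewicz evaluation:
  (q & r) = min(0.2, 0.6) = 0.2
  (r & (q & r)) = min(0.6, 0.2) = 0.2
  ~(r & (q & r)): Łukasiewicz ¬ gives 1 − 0.2 = 0.8
  ~q: Łukasiewicz ¬ gives 1 − 0.2 = 0.8
  ~q: Łukasiewicz ¬ gives 1 − 0.2 = 0.8
  (~q -> ~q): min(1, 1 − 0.8 + 0.8) = 1
  ((~q -> ~q) -> r): min(1, 1 − 1 + 0.6) = 0.6
  (~(r & (q & r)) & ((~q -> ~q) -> r)) = min(0.8, 0.6) = 0.6
  Łukasiewicz value = 0.6
Difference: 0 − 0.6 = -0.60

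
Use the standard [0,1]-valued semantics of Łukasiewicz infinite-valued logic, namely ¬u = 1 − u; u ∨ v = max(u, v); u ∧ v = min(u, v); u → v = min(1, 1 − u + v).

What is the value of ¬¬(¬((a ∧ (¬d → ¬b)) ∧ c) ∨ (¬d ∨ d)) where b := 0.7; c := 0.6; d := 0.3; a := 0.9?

¬d: Łukasiewicz ¬ gives 1 − 0.3 = 0.7
¬b: Łukasiewicz ¬ gives 1 − 0.7 = 0.3
(¬d → ¬b): min(1, 1 − 0.7 + 0.3) = 0.6
(a ∧ (¬d → ¬b)) = min(0.9, 0.6) = 0.6
((a ∧ (¬d → ¬b)) ∧ c) = min(0.6, 0.6) = 0.6
¬((a ∧ (¬d → ¬b)) ∧ c): Łukasiewicz ¬ gives 1 − 0.6 = 0.4
¬d: Łukasiewicz ¬ gives 1 − 0.3 = 0.7
(¬d ∨ d) = max(0.7, 0.3) = 0.7
(¬((a ∧ (¬d → ¬b)) ∧ c) ∨ (¬d ∨ d)) = max(0.4, 0.7) = 0.7
¬(¬((a ∧ (¬d → ¬b)) ∧ c) ∨ (¬d ∨ d)): Łukasiewicz ¬ gives 1 − 0.7 = 0.3
¬¬(¬((a ∧ (¬d → ¬b)) ∧ c) ∨ (¬d ∨ d)): Łukasiewicz ¬ gives 1 − 0.3 = 0.7

0.70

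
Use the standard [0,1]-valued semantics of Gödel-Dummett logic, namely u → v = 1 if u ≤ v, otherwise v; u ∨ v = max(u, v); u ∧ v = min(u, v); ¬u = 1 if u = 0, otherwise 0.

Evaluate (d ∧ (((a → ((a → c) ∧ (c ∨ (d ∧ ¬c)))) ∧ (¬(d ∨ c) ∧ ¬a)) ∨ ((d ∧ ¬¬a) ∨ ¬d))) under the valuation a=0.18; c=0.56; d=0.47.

(a → c): 0.18 ≤ 0.56, so result = 1
¬c: Gödel ¬ of 0.56 = 0 (operand ≠ 0)
(d ∧ ¬c) = min(0.47, 0) = 0
(c ∨ (d ∧ ¬c)) = max(0.56, 0) = 0.56
((a → c) ∧ (c ∨ (d ∧ ¬c))) = min(1, 0.56) = 0.56
(a → ((a → c) ∧ (c ∨ (d ∧ ¬c)))): 0.18 ≤ 0.56, so result = 1
(d ∨ c) = max(0.47, 0.56) = 0.56
¬(d ∨ c): Gödel ¬ of 0.56 = 0 (operand ≠ 0)
¬a: Gödel ¬ of 0.18 = 0 (operand ≠ 0)
(¬(d ∨ c) ∧ ¬a) = min(0, 0) = 0
((a → ((a → c) ∧ (c ∨ (d ∧ ¬c)))) ∧ (¬(d ∨ c) ∧ ¬a)) = min(1, 0) = 0
¬a: Gödel ¬ of 0.18 = 0 (operand ≠ 0)
¬¬a: Gödel ¬ of 0 = 1 (operand is 0)
(d ∧ ¬¬a) = min(0.47, 1) = 0.47
¬d: Gödel ¬ of 0.47 = 0 (operand ≠ 0)
((d ∧ ¬¬a) ∨ ¬d) = max(0.47, 0) = 0.47
(((a → ((a → c) ∧ (c ∨ (d ∧ ¬c)))) ∧ (¬(d ∨ c) ∧ ¬a)) ∨ ((d ∧ ¬¬a) ∨ ¬d)) = max(0, 0.47) = 0.47
(d ∧ (((a → ((a → c) ∧ (c ∨ (d ∧ ¬c)))) ∧ (¬(d ∨ c) ∧ ¬a)) ∨ ((d ∧ ¬¬a) ∨ ¬d))) = min(0.47, 0.47) = 0.47

0.47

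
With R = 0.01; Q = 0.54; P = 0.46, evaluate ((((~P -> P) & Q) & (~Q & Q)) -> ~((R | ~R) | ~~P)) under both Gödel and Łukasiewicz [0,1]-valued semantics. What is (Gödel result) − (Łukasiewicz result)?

Gödel evaluation:
  ~P: Gödel ¬ of 0.46 = 0 (operand ≠ 0)
  (~P -> P): 0 ≤ 0.46, so result = 1
  ((~P -> P) & Q) = min(1, 0.54) = 0.54
  ~Q: Gödel ¬ of 0.54 = 0 (operand ≠ 0)
  (~Q & Q) = min(0, 0.54) = 0
  (((~P -> P) & Q) & (~Q & Q)) = min(0.54, 0) = 0
  ~R: Gödel ¬ of 0.01 = 0 (operand ≠ 0)
  (R | ~R) = max(0.01, 0) = 0.01
  ~P: Gödel ¬ of 0.46 = 0 (operand ≠ 0)
  ~~P: Gödel ¬ of 0 = 1 (operand is 0)
  ((R | ~R) | ~~P) = max(0.01, 1) = 1
  ~((R | ~R) | ~~P): Gödel ¬ of 1 = 0 (operand ≠ 0)
  ((((~P -> P) & Q) & (~Q & Q)) -> ~((R | ~R) | ~~P)): 0 ≤ 0, so result = 1
  Gödel value = 1
Łukasiewicz evaluation:
  ~P: Łukasiewicz ¬ gives 1 − 0.46 = 0.54
  (~P -> P): min(1, 1 − 0.54 + 0.46) = 0.92
  ((~P -> P) & Q) = min(0.92, 0.54) = 0.54
  ~Q: Łukasiewicz ¬ gives 1 − 0.54 = 0.46
  (~Q & Q) = min(0.46, 0.54) = 0.46
  (((~P -> P) & Q) & (~Q & Q)) = min(0.54, 0.46) = 0.46
  ~R: Łukasiewicz ¬ gives 1 − 0.01 = 0.99
  (R | ~R) = max(0.01, 0.99) = 0.99
  ~P: Łukasiewicz ¬ gives 1 − 0.46 = 0.54
  ~~P: Łukasiewicz ¬ gives 1 − 0.54 = 0.46
  ((R | ~R) | ~~P) = max(0.99, 0.46) = 0.99
  ~((R | ~R) | ~~P): Łukasiewicz ¬ gives 1 − 0.99 = 0.01
  ((((~P -> P) & Q) & (~Q & Q)) -> ~((R | ~R) | ~~P)): min(1, 1 − 0.46 + 0.01) = 0.55
  Łukasiewicz value = 0.55
Difference: 1 − 0.55 = 0.45

0.45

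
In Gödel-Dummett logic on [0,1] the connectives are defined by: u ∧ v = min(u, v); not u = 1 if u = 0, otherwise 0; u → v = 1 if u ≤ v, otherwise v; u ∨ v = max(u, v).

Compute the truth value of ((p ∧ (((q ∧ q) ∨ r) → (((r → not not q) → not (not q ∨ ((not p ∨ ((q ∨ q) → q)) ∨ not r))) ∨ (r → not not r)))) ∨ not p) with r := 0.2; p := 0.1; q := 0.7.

0.10

(q ∧ q) = min(0.7, 0.7) = 0.7
((q ∧ q) ∨ r) = max(0.7, 0.2) = 0.7
not q: Gödel ¬ of 0.7 = 0 (operand ≠ 0)
not not q: Gödel ¬ of 0 = 1 (operand is 0)
(r → not not q): 0.2 ≤ 1, so result = 1
not q: Gödel ¬ of 0.7 = 0 (operand ≠ 0)
not p: Gödel ¬ of 0.1 = 0 (operand ≠ 0)
(q ∨ q) = max(0.7, 0.7) = 0.7
((q ∨ q) → q): 0.7 ≤ 0.7, so result = 1
(not p ∨ ((q ∨ q) → q)) = max(0, 1) = 1
not r: Gödel ¬ of 0.2 = 0 (operand ≠ 0)
((not p ∨ ((q ∨ q) → q)) ∨ not r) = max(1, 0) = 1
(not q ∨ ((not p ∨ ((q ∨ q) → q)) ∨ not r)) = max(0, 1) = 1
not (not q ∨ ((not p ∨ ((q ∨ q) → q)) ∨ not r)): Gödel ¬ of 1 = 0 (operand ≠ 0)
((r → not not q) → not (not q ∨ ((not p ∨ ((q ∨ q) → q)) ∨ not r))): 1 > 0, so result = 0
not r: Gödel ¬ of 0.2 = 0 (operand ≠ 0)
not not r: Gödel ¬ of 0 = 1 (operand is 0)
(r → not not r): 0.2 ≤ 1, so result = 1
(((r → not not q) → not (not q ∨ ((not p ∨ ((q ∨ q) → q)) ∨ not r))) ∨ (r → not not r)) = max(0, 1) = 1
(((q ∧ q) ∨ r) → (((r → not not q) → not (not q ∨ ((not p ∨ ((q ∨ q) → q)) ∨ not r))) ∨ (r → not not r))): 0.7 ≤ 1, so result = 1
(p ∧ (((q ∧ q) ∨ r) → (((r → not not q) → not (not q ∨ ((not p ∨ ((q ∨ q) → q)) ∨ not r))) ∨ (r → not not r)))) = min(0.1, 1) = 0.1
not p: Gödel ¬ of 0.1 = 0 (operand ≠ 0)
((p ∧ (((q ∧ q) ∨ r) → (((r → not not q) → not (not q ∨ ((not p ∨ ((q ∨ q) → q)) ∨ not r))) ∨ (r → not not r)))) ∨ not p) = max(0.1, 0) = 0.1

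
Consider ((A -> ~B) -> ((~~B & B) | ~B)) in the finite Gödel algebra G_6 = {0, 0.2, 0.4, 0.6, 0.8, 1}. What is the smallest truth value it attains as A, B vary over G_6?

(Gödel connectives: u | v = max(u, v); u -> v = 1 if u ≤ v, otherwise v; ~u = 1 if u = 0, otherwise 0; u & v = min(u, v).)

The minimum is attained at A = 0, B = 0.2:
  ~B: Gödel ¬ of 0.2 = 0 (operand ≠ 0)
  (A -> ~B): 0 ≤ 0, so result = 1
  ~B: Gödel ¬ of 0.2 = 0 (operand ≠ 0)
  ~~B: Gödel ¬ of 0 = 1 (operand is 0)
  (~~B & B) = min(1, 0.2) = 0.2
  ~B: Gödel ¬ of 0.2 = 0 (operand ≠ 0)
  ((~~B & B) | ~B) = max(0.2, 0) = 0.2
  ((A -> ~B) -> ((~~B & B) | ~B)): 1 > 0.2, so result = 0.2
Checking all 36 assignments confirms none give a value below 0.20.

0.20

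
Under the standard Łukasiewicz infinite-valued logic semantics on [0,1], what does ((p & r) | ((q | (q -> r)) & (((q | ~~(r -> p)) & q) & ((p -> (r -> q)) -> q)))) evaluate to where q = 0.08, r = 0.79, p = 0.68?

0.68

(p & r) = min(0.68, 0.79) = 0.68
(q -> r): min(1, 1 − 0.08 + 0.79) = 1
(q | (q -> r)) = max(0.08, 1) = 1
(r -> p): min(1, 1 − 0.79 + 0.68) = 0.89
~(r -> p): Łukasiewicz ¬ gives 1 − 0.89 = 0.11
~~(r -> p): Łukasiewicz ¬ gives 1 − 0.11 = 0.89
(q | ~~(r -> p)) = max(0.08, 0.89) = 0.89
((q | ~~(r -> p)) & q) = min(0.89, 0.08) = 0.08
(r -> q): min(1, 1 − 0.79 + 0.08) = 0.29
(p -> (r -> q)): min(1, 1 − 0.68 + 0.29) = 0.61
((p -> (r -> q)) -> q): min(1, 1 − 0.61 + 0.08) = 0.47
(((q | ~~(r -> p)) & q) & ((p -> (r -> q)) -> q)) = min(0.08, 0.47) = 0.08
((q | (q -> r)) & (((q | ~~(r -> p)) & q) & ((p -> (r -> q)) -> q))) = min(1, 0.08) = 0.08
((p & r) | ((q | (q -> r)) & (((q | ~~(r -> p)) & q) & ((p -> (r -> q)) -> q)))) = max(0.68, 0.08) = 0.68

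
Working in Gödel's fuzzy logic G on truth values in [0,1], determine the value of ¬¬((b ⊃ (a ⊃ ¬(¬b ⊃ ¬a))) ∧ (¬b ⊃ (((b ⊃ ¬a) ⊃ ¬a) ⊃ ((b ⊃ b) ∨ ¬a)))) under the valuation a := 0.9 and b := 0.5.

0.00

¬b: Gödel ¬ of 0.5 = 0 (operand ≠ 0)
¬a: Gödel ¬ of 0.9 = 0 (operand ≠ 0)
(¬b ⊃ ¬a): 0 ≤ 0, so result = 1
¬(¬b ⊃ ¬a): Gödel ¬ of 1 = 0 (operand ≠ 0)
(a ⊃ ¬(¬b ⊃ ¬a)): 0.9 > 0, so result = 0
(b ⊃ (a ⊃ ¬(¬b ⊃ ¬a))): 0.5 > 0, so result = 0
¬b: Gödel ¬ of 0.5 = 0 (operand ≠ 0)
¬a: Gödel ¬ of 0.9 = 0 (operand ≠ 0)
(b ⊃ ¬a): 0.5 > 0, so result = 0
¬a: Gödel ¬ of 0.9 = 0 (operand ≠ 0)
((b ⊃ ¬a) ⊃ ¬a): 0 ≤ 0, so result = 1
(b ⊃ b): 0.5 ≤ 0.5, so result = 1
¬a: Gödel ¬ of 0.9 = 0 (operand ≠ 0)
((b ⊃ b) ∨ ¬a) = max(1, 0) = 1
(((b ⊃ ¬a) ⊃ ¬a) ⊃ ((b ⊃ b) ∨ ¬a)): 1 ≤ 1, so result = 1
(¬b ⊃ (((b ⊃ ¬a) ⊃ ¬a) ⊃ ((b ⊃ b) ∨ ¬a))): 0 ≤ 1, so result = 1
((b ⊃ (a ⊃ ¬(¬b ⊃ ¬a))) ∧ (¬b ⊃ (((b ⊃ ¬a) ⊃ ¬a) ⊃ ((b ⊃ b) ∨ ¬a)))) = min(0, 1) = 0
¬((b ⊃ (a ⊃ ¬(¬b ⊃ ¬a))) ∧ (¬b ⊃ (((b ⊃ ¬a) ⊃ ¬a) ⊃ ((b ⊃ b) ∨ ¬a)))): Gödel ¬ of 0 = 1 (operand is 0)
¬¬((b ⊃ (a ⊃ ¬(¬b ⊃ ¬a))) ∧ (¬b ⊃ (((b ⊃ ¬a) ⊃ ¬a) ⊃ ((b ⊃ b) ∨ ¬a)))): Gödel ¬ of 1 = 0 (operand ≠ 0)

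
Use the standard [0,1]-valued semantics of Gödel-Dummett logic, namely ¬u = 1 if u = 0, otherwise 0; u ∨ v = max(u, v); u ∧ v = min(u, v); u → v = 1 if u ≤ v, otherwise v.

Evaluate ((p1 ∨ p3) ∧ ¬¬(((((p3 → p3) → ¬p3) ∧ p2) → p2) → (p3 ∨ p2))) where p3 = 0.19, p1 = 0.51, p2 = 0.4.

0.51

(p1 ∨ p3) = max(0.51, 0.19) = 0.51
(p3 → p3): 0.19 ≤ 0.19, so result = 1
¬p3: Gödel ¬ of 0.19 = 0 (operand ≠ 0)
((p3 → p3) → ¬p3): 1 > 0, so result = 0
(((p3 → p3) → ¬p3) ∧ p2) = min(0, 0.4) = 0
((((p3 → p3) → ¬p3) ∧ p2) → p2): 0 ≤ 0.4, so result = 1
(p3 ∨ p2) = max(0.19, 0.4) = 0.4
(((((p3 → p3) → ¬p3) ∧ p2) → p2) → (p3 ∨ p2)): 1 > 0.4, so result = 0.4
¬(((((p3 → p3) → ¬p3) ∧ p2) → p2) → (p3 ∨ p2)): Gödel ¬ of 0.4 = 0 (operand ≠ 0)
¬¬(((((p3 → p3) → ¬p3) ∧ p2) → p2) → (p3 ∨ p2)): Gödel ¬ of 0 = 1 (operand is 0)
((p1 ∨ p3) ∧ ¬¬(((((p3 → p3) → ¬p3) ∧ p2) → p2) → (p3 ∨ p2))) = min(0.51, 1) = 0.51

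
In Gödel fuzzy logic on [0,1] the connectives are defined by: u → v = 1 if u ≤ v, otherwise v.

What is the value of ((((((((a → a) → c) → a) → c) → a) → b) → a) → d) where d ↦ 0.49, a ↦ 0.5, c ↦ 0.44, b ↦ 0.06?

(a → a): 0.5 ≤ 0.5, so result = 1
((a → a) → c): 1 > 0.44, so result = 0.44
(((a → a) → c) → a): 0.44 ≤ 0.5, so result = 1
((((a → a) → c) → a) → c): 1 > 0.44, so result = 0.44
(((((a → a) → c) → a) → c) → a): 0.44 ≤ 0.5, so result = 1
((((((a → a) → c) → a) → c) → a) → b): 1 > 0.06, so result = 0.06
(((((((a → a) → c) → a) → c) → a) → b) → a): 0.06 ≤ 0.5, so result = 1
((((((((a → a) → c) → a) → c) → a) → b) → a) → d): 1 > 0.49, so result = 0.49

0.49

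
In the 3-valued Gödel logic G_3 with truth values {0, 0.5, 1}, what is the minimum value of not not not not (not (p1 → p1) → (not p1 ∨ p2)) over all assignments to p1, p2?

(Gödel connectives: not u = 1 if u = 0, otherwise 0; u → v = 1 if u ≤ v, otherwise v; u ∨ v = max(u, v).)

Every assignment gives 1. For instance at p1 = 0, p2 = 0:
  (p1 → p1): 0 ≤ 0, so result = 1
  not (p1 → p1): Gödel ¬ of 1 = 0 (operand ≠ 0)
  not p1: Gödel ¬ of 0 = 1 (operand is 0)
  (not p1 ∨ p2) = max(1, 0) = 1
  (not (p1 → p1) → (not p1 ∨ p2)): 0 ≤ 1, so result = 1
  not (not (p1 → p1) → (not p1 ∨ p2)): Gödel ¬ of 1 = 0 (operand ≠ 0)
  not not (not (p1 → p1) → (not p1 ∨ p2)): Gödel ¬ of 0 = 1 (operand is 0)
  not not not (not (p1 → p1) → (not p1 ∨ p2)): Gödel ¬ of 1 = 0 (operand ≠ 0)
  not not not not (not (p1 → p1) → (not p1 ∨ p2)): Gödel ¬ of 0 = 1 (operand is 0)
All 9 assignments give value 1 — the formula is a G_3-tautology.

1.00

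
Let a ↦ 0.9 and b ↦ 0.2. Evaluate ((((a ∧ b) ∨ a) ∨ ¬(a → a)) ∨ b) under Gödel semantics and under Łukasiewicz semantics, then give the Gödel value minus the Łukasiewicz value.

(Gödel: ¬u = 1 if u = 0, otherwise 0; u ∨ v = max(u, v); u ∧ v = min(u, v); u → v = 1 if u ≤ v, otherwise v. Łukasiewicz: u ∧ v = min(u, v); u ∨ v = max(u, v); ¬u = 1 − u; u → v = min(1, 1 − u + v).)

0.00

Gödel evaluation:
  (a ∧ b) = min(0.9, 0.2) = 0.2
  ((a ∧ b) ∨ a) = max(0.2, 0.9) = 0.9
  (a → a): 0.9 ≤ 0.9, so result = 1
  ¬(a → a): Gödel ¬ of 1 = 0 (operand ≠ 0)
  (((a ∧ b) ∨ a) ∨ ¬(a → a)) = max(0.9, 0) = 0.9
  ((((a ∧ b) ∨ a) ∨ ¬(a → a)) ∨ b) = max(0.9, 0.2) = 0.9
  Gödel value = 0.9
Łukasiewicz evaluation:
  (a ∧ b) = min(0.9, 0.2) = 0.2
  ((a ∧ b) ∨ a) = max(0.2, 0.9) = 0.9
  (a → a): min(1, 1 − 0.9 + 0.9) = 1
  ¬(a → a): Łukasiewicz ¬ gives 1 − 1 = 0
  (((a ∧ b) ∨ a) ∨ ¬(a → a)) = max(0.9, 0) = 0.9
  ((((a ∧ b) ∨ a) ∨ ¬(a → a)) ∨ b) = max(0.9, 0.2) = 0.9
  Łukasiewicz value = 0.9
Difference: 0.9 − 0.9 = 0.00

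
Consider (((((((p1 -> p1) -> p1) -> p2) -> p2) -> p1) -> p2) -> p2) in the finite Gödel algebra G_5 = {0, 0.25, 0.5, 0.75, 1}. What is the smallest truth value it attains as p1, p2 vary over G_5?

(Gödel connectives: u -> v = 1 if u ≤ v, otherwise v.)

The minimum is attained at p1 = 0, p2 = 0.25:
  (p1 -> p1): 0 ≤ 0, so result = 1
  ((p1 -> p1) -> p1): 1 > 0, so result = 0
  (((p1 -> p1) -> p1) -> p2): 0 ≤ 0.25, so result = 1
  ((((p1 -> p1) -> p1) -> p2) -> p2): 1 > 0.25, so result = 0.25
  (((((p1 -> p1) -> p1) -> p2) -> p2) -> p1): 0.25 > 0, so result = 0
  ((((((p1 -> p1) -> p1) -> p2) -> p2) -> p1) -> p2): 0 ≤ 0.25, so result = 1
  (((((((p1 -> p1) -> p1) -> p2) -> p2) -> p1) -> p2) -> p2): 1 > 0.25, so result = 0.25
Checking all 25 assignments confirms none give a value below 0.25.

0.25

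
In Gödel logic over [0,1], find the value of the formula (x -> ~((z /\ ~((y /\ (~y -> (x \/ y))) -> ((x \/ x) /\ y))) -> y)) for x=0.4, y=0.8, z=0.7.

0.00

~y: Gödel ¬ of 0.8 = 0 (operand ≠ 0)
(x \/ y) = max(0.4, 0.8) = 0.8
(~y -> (x \/ y)): 0 ≤ 0.8, so result = 1
(y /\ (~y -> (x \/ y))) = min(0.8, 1) = 0.8
(x \/ x) = max(0.4, 0.4) = 0.4
((x \/ x) /\ y) = min(0.4, 0.8) = 0.4
((y /\ (~y -> (x \/ y))) -> ((x \/ x) /\ y)): 0.8 > 0.4, so result = 0.4
~((y /\ (~y -> (x \/ y))) -> ((x \/ x) /\ y)): Gödel ¬ of 0.4 = 0 (operand ≠ 0)
(z /\ ~((y /\ (~y -> (x \/ y))) -> ((x \/ x) /\ y))) = min(0.7, 0) = 0
((z /\ ~((y /\ (~y -> (x \/ y))) -> ((x \/ x) /\ y))) -> y): 0 ≤ 0.8, so result = 1
~((z /\ ~((y /\ (~y -> (x \/ y))) -> ((x \/ x) /\ y))) -> y): Gödel ¬ of 1 = 0 (operand ≠ 0)
(x -> ~((z /\ ~((y /\ (~y -> (x \/ y))) -> ((x \/ x) /\ y))) -> y)): 0.4 > 0, so result = 0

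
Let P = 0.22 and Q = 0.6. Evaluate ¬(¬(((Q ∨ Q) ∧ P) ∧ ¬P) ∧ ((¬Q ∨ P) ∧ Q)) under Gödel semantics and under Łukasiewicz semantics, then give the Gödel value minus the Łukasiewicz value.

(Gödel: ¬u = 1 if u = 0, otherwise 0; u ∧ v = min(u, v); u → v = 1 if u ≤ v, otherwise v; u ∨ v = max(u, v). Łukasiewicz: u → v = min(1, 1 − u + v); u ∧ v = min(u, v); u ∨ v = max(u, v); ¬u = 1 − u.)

-0.60

Gödel evaluation:
  (Q ∨ Q) = max(0.6, 0.6) = 0.6
  ((Q ∨ Q) ∧ P) = min(0.6, 0.22) = 0.22
  ¬P: Gödel ¬ of 0.22 = 0 (operand ≠ 0)
  (((Q ∨ Q) ∧ P) ∧ ¬P) = min(0.22, 0) = 0
  ¬(((Q ∨ Q) ∧ P) ∧ ¬P): Gödel ¬ of 0 = 1 (operand is 0)
  ¬Q: Gödel ¬ of 0.6 = 0 (operand ≠ 0)
  (¬Q ∨ P) = max(0, 0.22) = 0.22
  ((¬Q ∨ P) ∧ Q) = min(0.22, 0.6) = 0.22
  (¬(((Q ∨ Q) ∧ P) ∧ ¬P) ∧ ((¬Q ∨ P) ∧ Q)) = min(1, 0.22) = 0.22
  ¬(¬(((Q ∨ Q) ∧ P) ∧ ¬P) ∧ ((¬Q ∨ P) ∧ Q)): Gödel ¬ of 0.22 = 0 (operand ≠ 0)
  Gödel value = 0
Łukasiewicz evaluation:
  (Q ∨ Q) = max(0.6, 0.6) = 0.6
  ((Q ∨ Q) ∧ P) = min(0.6, 0.22) = 0.22
  ¬P: Łukasiewicz ¬ gives 1 − 0.22 = 0.78
  (((Q ∨ Q) ∧ P) ∧ ¬P) = min(0.22, 0.78) = 0.22
  ¬(((Q ∨ Q) ∧ P) ∧ ¬P): Łukasiewicz ¬ gives 1 − 0.22 = 0.78
  ¬Q: Łukasiewicz ¬ gives 1 − 0.6 = 0.4
  (¬Q ∨ P) = max(0.4, 0.22) = 0.4
  ((¬Q ∨ P) ∧ Q) = min(0.4, 0.6) = 0.4
  (¬(((Q ∨ Q) ∧ P) ∧ ¬P) ∧ ((¬Q ∨ P) ∧ Q)) = min(0.78, 0.4) = 0.4
  ¬(¬(((Q ∨ Q) ∧ P) ∧ ¬P) ∧ ((¬Q ∨ P) ∧ Q)): Łukasiewicz ¬ gives 1 − 0.4 = 0.6
  Łukasiewicz value = 0.6
Difference: 0 − 0.6 = -0.60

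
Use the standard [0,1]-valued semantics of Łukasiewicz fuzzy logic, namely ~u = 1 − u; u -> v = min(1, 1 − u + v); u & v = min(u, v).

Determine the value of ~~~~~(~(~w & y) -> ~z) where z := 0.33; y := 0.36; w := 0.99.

0.32

~w: Łukasiewicz ¬ gives 1 − 0.99 = 0.01
(~w & y) = min(0.01, 0.36) = 0.01
~(~w & y): Łukasiewicz ¬ gives 1 − 0.01 = 0.99
~z: Łukasiewicz ¬ gives 1 − 0.33 = 0.67
(~(~w & y) -> ~z): min(1, 1 − 0.99 + 0.67) = 0.68
~(~(~w & y) -> ~z): Łukasiewicz ¬ gives 1 − 0.68 = 0.32
~~(~(~w & y) -> ~z): Łukasiewicz ¬ gives 1 − 0.32 = 0.68
~~~(~(~w & y) -> ~z): Łukasiewicz ¬ gives 1 − 0.68 = 0.32
~~~~(~(~w & y) -> ~z): Łukasiewicz ¬ gives 1 − 0.32 = 0.68
~~~~~(~(~w & y) -> ~z): Łukasiewicz ¬ gives 1 − 0.68 = 0.32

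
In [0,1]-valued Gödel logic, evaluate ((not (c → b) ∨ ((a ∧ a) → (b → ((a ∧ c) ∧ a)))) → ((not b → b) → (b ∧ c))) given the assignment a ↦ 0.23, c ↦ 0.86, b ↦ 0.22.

(c → b): 0.86 > 0.22, so result = 0.22
not (c → b): Gödel ¬ of 0.22 = 0 (operand ≠ 0)
(a ∧ a) = min(0.23, 0.23) = 0.23
(a ∧ c) = min(0.23, 0.86) = 0.23
((a ∧ c) ∧ a) = min(0.23, 0.23) = 0.23
(b → ((a ∧ c) ∧ a)): 0.22 ≤ 0.23, so result = 1
((a ∧ a) → (b → ((a ∧ c) ∧ a))): 0.23 ≤ 1, so result = 1
(not (c → b) ∨ ((a ∧ a) → (b → ((a ∧ c) ∧ a)))) = max(0, 1) = 1
not b: Gödel ¬ of 0.22 = 0 (operand ≠ 0)
(not b → b): 0 ≤ 0.22, so result = 1
(b ∧ c) = min(0.22, 0.86) = 0.22
((not b → b) → (b ∧ c)): 1 > 0.22, so result = 0.22
((not (c → b) ∨ ((a ∧ a) → (b → ((a ∧ c) ∧ a)))) → ((not b → b) → (b ∧ c))): 1 > 0.22, so result = 0.22

0.22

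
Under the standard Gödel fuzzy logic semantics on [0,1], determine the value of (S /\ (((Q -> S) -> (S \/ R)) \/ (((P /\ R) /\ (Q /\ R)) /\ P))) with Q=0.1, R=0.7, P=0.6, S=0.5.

0.50

(Q -> S): 0.1 ≤ 0.5, so result = 1
(S \/ R) = max(0.5, 0.7) = 0.7
((Q -> S) -> (S \/ R)): 1 > 0.7, so result = 0.7
(P /\ R) = min(0.6, 0.7) = 0.6
(Q /\ R) = min(0.1, 0.7) = 0.1
((P /\ R) /\ (Q /\ R)) = min(0.6, 0.1) = 0.1
(((P /\ R) /\ (Q /\ R)) /\ P) = min(0.1, 0.6) = 0.1
(((Q -> S) -> (S \/ R)) \/ (((P /\ R) /\ (Q /\ R)) /\ P)) = max(0.7, 0.1) = 0.7
(S /\ (((Q -> S) -> (S \/ R)) \/ (((P /\ R) /\ (Q /\ R)) /\ P))) = min(0.5, 0.7) = 0.5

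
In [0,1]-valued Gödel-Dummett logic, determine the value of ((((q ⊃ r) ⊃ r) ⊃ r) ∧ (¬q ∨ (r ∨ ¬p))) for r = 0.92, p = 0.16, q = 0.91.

0.92

(q ⊃ r): 0.91 ≤ 0.92, so result = 1
((q ⊃ r) ⊃ r): 1 > 0.92, so result = 0.92
(((q ⊃ r) ⊃ r) ⊃ r): 0.92 ≤ 0.92, so result = 1
¬q: Gödel ¬ of 0.91 = 0 (operand ≠ 0)
¬p: Gödel ¬ of 0.16 = 0 (operand ≠ 0)
(r ∨ ¬p) = max(0.92, 0) = 0.92
(¬q ∨ (r ∨ ¬p)) = max(0, 0.92) = 0.92
((((q ⊃ r) ⊃ r) ⊃ r) ∧ (¬q ∨ (r ∨ ¬p))) = min(1, 0.92) = 0.92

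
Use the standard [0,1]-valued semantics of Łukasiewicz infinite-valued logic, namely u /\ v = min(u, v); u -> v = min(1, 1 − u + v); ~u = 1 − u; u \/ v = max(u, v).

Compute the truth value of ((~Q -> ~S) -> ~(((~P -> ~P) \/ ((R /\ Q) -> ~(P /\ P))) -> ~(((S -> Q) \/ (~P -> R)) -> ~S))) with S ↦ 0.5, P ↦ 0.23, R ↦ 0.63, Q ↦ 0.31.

~Q: Łukasiewicz ¬ gives 1 − 0.31 = 0.69
~S: Łukasiewicz ¬ gives 1 − 0.5 = 0.5
(~Q -> ~S): min(1, 1 − 0.69 + 0.5) = 0.81
~P: Łukasiewicz ¬ gives 1 − 0.23 = 0.77
~P: Łukasiewicz ¬ gives 1 − 0.23 = 0.77
(~P -> ~P): min(1, 1 − 0.77 + 0.77) = 1
(R /\ Q) = min(0.63, 0.31) = 0.31
(P /\ P) = min(0.23, 0.23) = 0.23
~(P /\ P): Łukasiewicz ¬ gives 1 − 0.23 = 0.77
((R /\ Q) -> ~(P /\ P)): min(1, 1 − 0.31 + 0.77) = 1
((~P -> ~P) \/ ((R /\ Q) -> ~(P /\ P))) = max(1, 1) = 1
(S -> Q): min(1, 1 − 0.5 + 0.31) = 0.81
~P: Łukasiewicz ¬ gives 1 − 0.23 = 0.77
(~P -> R): min(1, 1 − 0.77 + 0.63) = 0.86
((S -> Q) \/ (~P -> R)) = max(0.81, 0.86) = 0.86
~S: Łukasiewicz ¬ gives 1 − 0.5 = 0.5
(((S -> Q) \/ (~P -> R)) -> ~S): min(1, 1 − 0.86 + 0.5) = 0.64
~(((S -> Q) \/ (~P -> R)) -> ~S): Łukasiewicz ¬ gives 1 − 0.64 = 0.36
(((~P -> ~P) \/ ((R /\ Q) -> ~(P /\ P))) -> ~(((S -> Q) \/ (~P -> R)) -> ~S)): min(1, 1 − 1 + 0.36) = 0.36
~(((~P -> ~P) \/ ((R /\ Q) -> ~(P /\ P))) -> ~(((S -> Q) \/ (~P -> R)) -> ~S)): Łukasiewicz ¬ gives 1 − 0.36 = 0.64
((~Q -> ~S) -> ~(((~P -> ~P) \/ ((R /\ Q) -> ~(P /\ P))) -> ~(((S -> Q) \/ (~P -> R)) -> ~S))): min(1, 1 − 0.81 + 0.64) = 0.83

0.83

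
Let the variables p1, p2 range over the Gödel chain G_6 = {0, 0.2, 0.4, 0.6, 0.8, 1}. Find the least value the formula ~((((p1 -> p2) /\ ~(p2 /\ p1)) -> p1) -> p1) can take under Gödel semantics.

The minimum is attained at p1 = 0, p2 = 0:
  (p1 -> p2): 0 ≤ 0, so result = 1
  (p2 /\ p1) = min(0, 0) = 0
  ~(p2 /\ p1): Gödel ¬ of 0 = 1 (operand is 0)
  ((p1 -> p2) /\ ~(p2 /\ p1)) = min(1, 1) = 1
  (((p1 -> p2) /\ ~(p2 /\ p1)) -> p1): 1 > 0, so result = 0
  ((((p1 -> p2) /\ ~(p2 /\ p1)) -> p1) -> p1): 0 ≤ 0, so result = 1
  ~((((p1 -> p2) /\ ~(p2 /\ p1)) -> p1) -> p1): Gödel ¬ of 1 = 0 (operand ≠ 0)
Checking all 36 assignments confirms none give a value below 0.00.

0.00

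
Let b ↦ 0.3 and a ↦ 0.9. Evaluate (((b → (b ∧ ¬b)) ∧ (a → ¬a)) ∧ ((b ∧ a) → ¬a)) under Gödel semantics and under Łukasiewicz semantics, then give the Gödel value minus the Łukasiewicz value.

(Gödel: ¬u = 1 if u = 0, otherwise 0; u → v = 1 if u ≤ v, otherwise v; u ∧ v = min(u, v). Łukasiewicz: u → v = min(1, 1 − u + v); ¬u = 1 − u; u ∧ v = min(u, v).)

-0.20

Gödel evaluation:
  ¬b: Gödel ¬ of 0.3 = 0 (operand ≠ 0)
  (b ∧ ¬b) = min(0.3, 0) = 0
  (b → (b ∧ ¬b)): 0.3 > 0, so result = 0
  ¬a: Gödel ¬ of 0.9 = 0 (operand ≠ 0)
  (a → ¬a): 0.9 > 0, so result = 0
  ((b → (b ∧ ¬b)) ∧ (a → ¬a)) = min(0, 0) = 0
  (b ∧ a) = min(0.3, 0.9) = 0.3
  ¬a: Gödel ¬ of 0.9 = 0 (operand ≠ 0)
  ((b ∧ a) → ¬a): 0.3 > 0, so result = 0
  (((b → (b ∧ ¬b)) ∧ (a → ¬a)) ∧ ((b ∧ a) → ¬a)) = min(0, 0) = 0
  Gödel value = 0
Łukasiewicz evaluation:
  ¬b: Łukasiewicz ¬ gives 1 − 0.3 = 0.7
  (b ∧ ¬b) = min(0.3, 0.7) = 0.3
  (b → (b ∧ ¬b)): min(1, 1 − 0.3 + 0.3) = 1
  ¬a: Łukasiewicz ¬ gives 1 − 0.9 = 0.1
  (a → ¬a): min(1, 1 − 0.9 + 0.1) = 0.2
  ((b → (b ∧ ¬b)) ∧ (a → ¬a)) = min(1, 0.2) = 0.2
  (b ∧ a) = min(0.3, 0.9) = 0.3
  ¬a: Łukasiewicz ¬ gives 1 − 0.9 = 0.1
  ((b ∧ a) → ¬a): min(1, 1 − 0.3 + 0.1) = 0.8
  (((b → (b ∧ ¬b)) ∧ (a → ¬a)) ∧ ((b ∧ a) → ¬a)) = min(0.2, 0.8) = 0.2
  Łukasiewicz value = 0.2
Difference: 0 − 0.2 = -0.20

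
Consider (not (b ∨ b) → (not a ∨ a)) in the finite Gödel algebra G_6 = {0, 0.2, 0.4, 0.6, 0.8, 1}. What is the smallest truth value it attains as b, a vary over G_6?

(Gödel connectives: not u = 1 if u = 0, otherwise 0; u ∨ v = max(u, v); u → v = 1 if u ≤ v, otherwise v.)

0.20

The minimum is attained at b = 0, a = 0.2:
  (b ∨ b) = max(0, 0) = 0
  not (b ∨ b): Gödel ¬ of 0 = 1 (operand is 0)
  not a: Gödel ¬ of 0.2 = 0 (operand ≠ 0)
  (not a ∨ a) = max(0, 0.2) = 0.2
  (not (b ∨ b) → (not a ∨ a)): 1 > 0.2, so result = 0.2
Checking all 36 assignments confirms none give a value below 0.20.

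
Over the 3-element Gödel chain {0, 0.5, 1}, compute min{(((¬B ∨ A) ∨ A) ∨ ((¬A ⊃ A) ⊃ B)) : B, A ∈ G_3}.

The minimum is attained at B = 0.5, A = 0.5:
  ¬B: Gödel ¬ of 0.5 = 0 (operand ≠ 0)
  (¬B ∨ A) = max(0, 0.5) = 0.5
  ((¬B ∨ A) ∨ A) = max(0.5, 0.5) = 0.5
  ¬A: Gödel ¬ of 0.5 = 0 (operand ≠ 0)
  (¬A ⊃ A): 0 ≤ 0.5, so result = 1
  ((¬A ⊃ A) ⊃ B): 1 > 0.5, so result = 0.5
  (((¬B ∨ A) ∨ A) ∨ ((¬A ⊃ A) ⊃ B)) = max(0.5, 0.5) = 0.5
Checking all 9 assignments confirms none give a value below 0.50.

0.50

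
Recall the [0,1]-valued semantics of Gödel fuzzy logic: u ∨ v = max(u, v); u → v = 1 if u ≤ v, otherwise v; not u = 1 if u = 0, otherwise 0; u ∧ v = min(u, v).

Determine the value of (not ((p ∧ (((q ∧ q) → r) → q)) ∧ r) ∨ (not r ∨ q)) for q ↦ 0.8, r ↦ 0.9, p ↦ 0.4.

0.80

(q ∧ q) = min(0.8, 0.8) = 0.8
((q ∧ q) → r): 0.8 ≤ 0.9, so result = 1
(((q ∧ q) → r) → q): 1 > 0.8, so result = 0.8
(p ∧ (((q ∧ q) → r) → q)) = min(0.4, 0.8) = 0.4
((p ∧ (((q ∧ q) → r) → q)) ∧ r) = min(0.4, 0.9) = 0.4
not ((p ∧ (((q ∧ q) → r) → q)) ∧ r): Gödel ¬ of 0.4 = 0 (operand ≠ 0)
not r: Gödel ¬ of 0.9 = 0 (operand ≠ 0)
(not r ∨ q) = max(0, 0.8) = 0.8
(not ((p ∧ (((q ∧ q) → r) → q)) ∧ r) ∨ (not r ∨ q)) = max(0, 0.8) = 0.8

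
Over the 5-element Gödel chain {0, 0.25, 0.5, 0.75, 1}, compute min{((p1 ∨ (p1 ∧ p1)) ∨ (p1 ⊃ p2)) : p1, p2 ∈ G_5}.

0.25

The minimum is attained at p1 = 0.25, p2 = 0:
  (p1 ∧ p1) = min(0.25, 0.25) = 0.25
  (p1 ∨ (p1 ∧ p1)) = max(0.25, 0.25) = 0.25
  (p1 ⊃ p2): 0.25 > 0, so result = 0
  ((p1 ∨ (p1 ∧ p1)) ∨ (p1 ⊃ p2)) = max(0.25, 0) = 0.25
Checking all 25 assignments confirms none give a value below 0.25.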